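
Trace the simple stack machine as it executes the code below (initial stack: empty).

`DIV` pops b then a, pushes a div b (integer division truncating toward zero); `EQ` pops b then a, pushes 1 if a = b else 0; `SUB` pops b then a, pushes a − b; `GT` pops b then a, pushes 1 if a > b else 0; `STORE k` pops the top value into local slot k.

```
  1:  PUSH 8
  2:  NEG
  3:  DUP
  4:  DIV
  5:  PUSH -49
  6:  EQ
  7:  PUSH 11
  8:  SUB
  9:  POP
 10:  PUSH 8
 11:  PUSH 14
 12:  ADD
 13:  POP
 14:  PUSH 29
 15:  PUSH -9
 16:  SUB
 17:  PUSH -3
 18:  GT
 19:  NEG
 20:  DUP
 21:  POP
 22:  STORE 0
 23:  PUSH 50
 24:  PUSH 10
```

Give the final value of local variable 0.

-1

PUSH 8   -> 8
NEG      -> -8
DUP      -> -8 -8
DIV      -> 1
PUSH -49 -> 1 -49
EQ       -> 0
PUSH 11  -> 0 11
SUB      -> -11
POP      -> (empty)
PUSH 8   -> 8
PUSH 14  -> 8 14
ADD      -> 22
POP      -> (empty)
PUSH 29  -> 29
PUSH -9  -> 29 -9
SUB      -> 38
PUSH -3  -> 38 -3
GT       -> 1
NEG      -> -1
DUP      -> -1 -1
POP      -> -1
STORE 0  -> (empty)
PUSH 50  -> 50
PUSH 10  -> 50 10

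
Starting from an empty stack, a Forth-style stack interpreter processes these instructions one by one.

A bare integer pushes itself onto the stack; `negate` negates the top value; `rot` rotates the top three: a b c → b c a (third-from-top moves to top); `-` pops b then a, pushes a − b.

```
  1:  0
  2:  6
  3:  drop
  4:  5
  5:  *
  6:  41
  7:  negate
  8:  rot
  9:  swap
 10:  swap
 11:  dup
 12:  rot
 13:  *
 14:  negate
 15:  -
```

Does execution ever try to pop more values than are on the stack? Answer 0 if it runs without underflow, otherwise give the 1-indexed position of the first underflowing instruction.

8

0      : 0
6      : 0 6
drop   : 0
5      : 0 5
*      : 0
41     : 0 41
negate : 0 -41
rot  — needs 3 operands, stack has 2 → underflow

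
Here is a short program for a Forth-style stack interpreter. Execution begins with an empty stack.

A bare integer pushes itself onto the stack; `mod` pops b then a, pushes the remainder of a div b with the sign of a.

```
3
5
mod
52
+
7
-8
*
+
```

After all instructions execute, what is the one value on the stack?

-1

3   → [3]
5   → [3, 5]
mod → [3]
52  → [3, 52]
+   → [55]
7   → [55, 7]
-8  → [55, 7, -8]
*   → [55, -56]
+   → [-1]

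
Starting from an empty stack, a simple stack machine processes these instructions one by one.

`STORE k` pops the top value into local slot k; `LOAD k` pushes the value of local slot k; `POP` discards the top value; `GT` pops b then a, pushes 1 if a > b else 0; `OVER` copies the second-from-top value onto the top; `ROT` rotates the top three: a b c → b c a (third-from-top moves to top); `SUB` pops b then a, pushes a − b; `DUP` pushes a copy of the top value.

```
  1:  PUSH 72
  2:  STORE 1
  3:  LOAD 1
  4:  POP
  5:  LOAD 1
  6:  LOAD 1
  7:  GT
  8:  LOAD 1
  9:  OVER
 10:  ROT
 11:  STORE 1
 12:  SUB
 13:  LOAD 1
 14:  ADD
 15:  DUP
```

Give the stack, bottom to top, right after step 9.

[0, 72, 0]

PUSH 72 → 72
STORE 1 → (empty)
LOAD 1  → 72
POP     → (empty)
LOAD 1  → 72
LOAD 1  → 72 72
GT      → 0
LOAD 1  → 0 72
OVER    → 0 72 0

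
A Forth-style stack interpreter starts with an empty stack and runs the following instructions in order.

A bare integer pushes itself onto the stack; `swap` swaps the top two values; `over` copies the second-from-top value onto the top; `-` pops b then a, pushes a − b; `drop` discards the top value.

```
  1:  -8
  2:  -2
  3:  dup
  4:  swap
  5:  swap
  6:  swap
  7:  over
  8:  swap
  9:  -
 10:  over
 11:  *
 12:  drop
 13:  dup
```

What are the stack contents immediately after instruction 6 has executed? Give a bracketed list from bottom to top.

-8   → [-8]
-2   → [-8, -2]
dup  → [-8, -2, -2]
swap → [-8, -2, -2]
swap → [-8, -2, -2]
swap → [-8, -2, -2]

[-8, -2, -2]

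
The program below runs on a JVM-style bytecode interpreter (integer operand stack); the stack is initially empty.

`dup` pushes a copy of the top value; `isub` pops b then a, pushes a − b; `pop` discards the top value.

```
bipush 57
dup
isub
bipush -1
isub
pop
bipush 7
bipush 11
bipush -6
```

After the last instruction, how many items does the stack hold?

3

bipush 57  [57]
dup        [57, 57]
isub       [0]
bipush -1  [0, -1]
isub       [1]
pop        []
bipush 7   [7]
bipush 11  [7, 11]
bipush -6  [7, 11, -6]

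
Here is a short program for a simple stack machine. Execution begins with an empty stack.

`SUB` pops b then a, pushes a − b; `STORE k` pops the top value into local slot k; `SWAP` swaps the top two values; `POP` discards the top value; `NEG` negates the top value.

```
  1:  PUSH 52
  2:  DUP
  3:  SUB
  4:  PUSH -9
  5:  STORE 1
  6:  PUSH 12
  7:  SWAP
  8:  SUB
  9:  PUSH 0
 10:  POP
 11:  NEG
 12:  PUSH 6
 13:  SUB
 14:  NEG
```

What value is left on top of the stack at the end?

PUSH 52  [52]
DUP      [52, 52]
SUB      [0]
PUSH -9  [0, -9]
STORE 1  [0]
PUSH 12  [0, 12]
SWAP     [12, 0]
SUB      [12]
PUSH 0   [12, 0]
POP      [12]
NEG      [-12]
PUSH 6   [-12, 6]
SUB      [-18]
NEG      [18]

18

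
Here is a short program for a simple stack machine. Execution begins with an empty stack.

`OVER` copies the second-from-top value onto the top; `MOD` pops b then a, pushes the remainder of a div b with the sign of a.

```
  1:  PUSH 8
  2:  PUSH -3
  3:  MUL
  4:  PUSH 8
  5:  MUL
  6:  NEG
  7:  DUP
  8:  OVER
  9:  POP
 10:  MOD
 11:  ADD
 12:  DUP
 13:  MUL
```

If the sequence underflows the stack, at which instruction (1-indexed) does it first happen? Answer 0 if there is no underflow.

PUSH 8   [8]
PUSH -3  [8, -3]
MUL      [-24]
PUSH 8   [-24, 8]
MUL      [-192]
NEG      [192]
DUP      [192, 192]
OVER     [192, 192, 192]
POP      [192, 192]
MOD      [0]
ADD  — needs 2 operands, stack has 1 → underflow

11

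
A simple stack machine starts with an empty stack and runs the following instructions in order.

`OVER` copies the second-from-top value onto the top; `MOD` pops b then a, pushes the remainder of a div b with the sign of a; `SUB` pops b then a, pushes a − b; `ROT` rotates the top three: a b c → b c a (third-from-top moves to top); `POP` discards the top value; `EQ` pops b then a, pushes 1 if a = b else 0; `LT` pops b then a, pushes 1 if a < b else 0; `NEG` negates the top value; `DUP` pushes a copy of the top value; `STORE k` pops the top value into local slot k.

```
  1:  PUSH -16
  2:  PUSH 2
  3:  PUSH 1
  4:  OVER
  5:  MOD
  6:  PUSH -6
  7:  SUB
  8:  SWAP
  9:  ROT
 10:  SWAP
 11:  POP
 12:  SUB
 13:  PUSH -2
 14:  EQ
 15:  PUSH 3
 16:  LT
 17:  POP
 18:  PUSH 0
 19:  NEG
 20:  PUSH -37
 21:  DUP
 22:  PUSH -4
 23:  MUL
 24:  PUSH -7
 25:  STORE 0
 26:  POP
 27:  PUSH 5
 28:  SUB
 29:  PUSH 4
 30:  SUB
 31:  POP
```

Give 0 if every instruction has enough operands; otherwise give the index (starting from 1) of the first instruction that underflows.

0

PUSH -16  -16
PUSH 2    -16 2
PUSH 1    -16 2 1
OVER      -16 2 1 2
MOD       -16 2 1
PUSH -6   -16 2 1 -6
SUB       -16 2 7
SWAP      -16 7 2
ROT       7 2 -16
SWAP      7 -16 2
POP       7 -16
SUB       23
PUSH -2   23 -2
EQ        0
PUSH 3    0 3
LT        1
POP       (empty)
PUSH 0    0
NEG       0
PUSH -37  0 -37
DUP       0 -37 -37
PUSH -4   0 -37 -37 -4
MUL       0 -37 148
PUSH -7   0 -37 148 -7
STORE 0   0 -37 148
POP       0 -37
PUSH 5    0 -37 5
SUB       0 -42
PUSH 4    0 -42 4
SUB       0 -46
POP       0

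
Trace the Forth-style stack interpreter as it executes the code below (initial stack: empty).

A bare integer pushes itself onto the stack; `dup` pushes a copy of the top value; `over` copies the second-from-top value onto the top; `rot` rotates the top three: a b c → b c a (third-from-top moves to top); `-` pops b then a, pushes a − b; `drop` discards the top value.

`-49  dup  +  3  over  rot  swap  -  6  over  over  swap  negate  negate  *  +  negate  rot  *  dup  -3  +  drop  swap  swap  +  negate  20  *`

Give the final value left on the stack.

-49    -> -49
dup    -> -49 -49
+      -> -98
3      -> -98 3
over   -> -98 3 -98
rot    -> 3 -98 -98
swap   -> 3 -98 -98
-      -> 3 0
6      -> 3 0 6
over   -> 3 0 6 0
over   -> 3 0 6 0 6
swap   -> 3 0 6 6 0
negate -> 3 0 6 6 0
negate -> 3 0 6 6 0
*      -> 3 0 6 0
+      -> 3 0 6
negate -> 3 0 -6
rot    -> 0 -6 3
*      -> 0 -18
dup    -> 0 -18 -18
-3     -> 0 -18 -18 -3
+      -> 0 -18 -21
drop   -> 0 -18
swap   -> -18 0
swap   -> 0 -18
+      -> -18
negate -> 18
20     -> 18 20
*      -> 360

360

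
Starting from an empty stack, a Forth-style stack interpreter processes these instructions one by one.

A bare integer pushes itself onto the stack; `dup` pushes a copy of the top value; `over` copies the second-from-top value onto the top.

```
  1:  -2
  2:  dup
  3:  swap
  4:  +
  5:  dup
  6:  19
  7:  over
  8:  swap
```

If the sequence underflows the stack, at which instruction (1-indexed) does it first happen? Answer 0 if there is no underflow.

-2   : [-2]
dup  : [-2, -2]
swap : [-2, -2]
+    : [-4]
dup  : [-4, -4]
19   : [-4, -4, 19]
over : [-4, -4, 19, -4]
swap : [-4, -4, -4, 19]

0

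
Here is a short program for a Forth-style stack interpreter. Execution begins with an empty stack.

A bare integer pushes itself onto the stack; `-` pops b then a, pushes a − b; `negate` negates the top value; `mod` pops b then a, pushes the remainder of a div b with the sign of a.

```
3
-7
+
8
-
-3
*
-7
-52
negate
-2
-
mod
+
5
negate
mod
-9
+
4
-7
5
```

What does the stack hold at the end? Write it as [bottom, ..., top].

3      → [3]
-7     → [3, -7]
+      → [-4]
8      → [-4, 8]
-      → [-12]
-3     → [-12, -3]
*      → [36]
-7     → [36, -7]
-52    → [36, -7, -52]
negate → [36, -7, 52]
-2     → [36, -7, 52, -2]
-      → [36, -7, 54]
mod    → [36, -7]
+      → [29]
5      → [29, 5]
negate → [29, -5]
mod    → [4]
-9     → [4, -9]
+      → [-5]
4      → [-5, 4]
-7     → [-5, 4, -7]
5      → [-5, 4, -7, 5]

[-5, 4, -7, 5]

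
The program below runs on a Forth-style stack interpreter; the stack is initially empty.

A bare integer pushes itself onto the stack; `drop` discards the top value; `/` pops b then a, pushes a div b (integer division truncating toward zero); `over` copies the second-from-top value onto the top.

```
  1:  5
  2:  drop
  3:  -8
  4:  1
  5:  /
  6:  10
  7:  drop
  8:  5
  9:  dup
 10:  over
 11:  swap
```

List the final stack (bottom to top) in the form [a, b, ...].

[-8, 5, 5, 5]

5    -> [5]
drop -> []
-8   -> [-8]
1    -> [-8, 1]
/    -> [-8]
10   -> [-8, 10]
drop -> [-8]
5    -> [-8, 5]
dup  -> [-8, 5, 5]
over -> [-8, 5, 5, 5]
swap -> [-8, 5, 5, 5]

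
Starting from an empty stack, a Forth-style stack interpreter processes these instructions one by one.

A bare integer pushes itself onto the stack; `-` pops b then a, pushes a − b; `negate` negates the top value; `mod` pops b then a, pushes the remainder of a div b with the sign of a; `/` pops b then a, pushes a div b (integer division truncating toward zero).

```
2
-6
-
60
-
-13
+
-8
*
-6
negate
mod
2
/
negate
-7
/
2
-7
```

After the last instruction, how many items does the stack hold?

3

2      : 2
-6     : 2 -6
-      : 8
60     : 8 60
-      : -52
-13    : -52 -13
+      : -65
-8     : -65 -8
*      : 520
-6     : 520 -6
negate : 520 6
mod    : 4
2      : 4 2
/      : 2
negate : -2
-7     : -2 -7
/      : 0
2      : 0 2
-7     : 0 2 -7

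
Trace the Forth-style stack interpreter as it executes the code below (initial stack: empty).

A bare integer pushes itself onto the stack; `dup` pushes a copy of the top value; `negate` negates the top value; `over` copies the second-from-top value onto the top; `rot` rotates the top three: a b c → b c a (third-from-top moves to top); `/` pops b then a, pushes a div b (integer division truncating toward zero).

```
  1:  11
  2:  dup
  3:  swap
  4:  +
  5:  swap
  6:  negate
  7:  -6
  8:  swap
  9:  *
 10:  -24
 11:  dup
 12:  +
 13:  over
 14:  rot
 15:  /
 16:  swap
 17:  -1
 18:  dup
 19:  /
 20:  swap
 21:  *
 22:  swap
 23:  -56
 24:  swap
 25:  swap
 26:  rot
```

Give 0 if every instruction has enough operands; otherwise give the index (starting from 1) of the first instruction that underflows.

11   -> [11]
dup  -> [11, 11]
swap -> [11, 11]
+    -> [22]
swap  — needs 2 operands, stack has 1 → underflow

5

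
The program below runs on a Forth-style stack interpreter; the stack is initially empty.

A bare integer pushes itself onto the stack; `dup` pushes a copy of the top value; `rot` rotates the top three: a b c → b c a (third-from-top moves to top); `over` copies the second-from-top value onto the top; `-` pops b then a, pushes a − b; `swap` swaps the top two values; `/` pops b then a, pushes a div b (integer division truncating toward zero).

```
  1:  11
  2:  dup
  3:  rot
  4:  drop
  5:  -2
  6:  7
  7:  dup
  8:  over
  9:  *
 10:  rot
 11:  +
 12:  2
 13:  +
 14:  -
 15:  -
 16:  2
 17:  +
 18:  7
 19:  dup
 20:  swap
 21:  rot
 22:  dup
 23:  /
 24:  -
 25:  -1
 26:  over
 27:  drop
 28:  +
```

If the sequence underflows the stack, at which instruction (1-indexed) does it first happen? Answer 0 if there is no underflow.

11   11
dup  11 11
rot  — needs 3 operands, stack has 2 → underflow

3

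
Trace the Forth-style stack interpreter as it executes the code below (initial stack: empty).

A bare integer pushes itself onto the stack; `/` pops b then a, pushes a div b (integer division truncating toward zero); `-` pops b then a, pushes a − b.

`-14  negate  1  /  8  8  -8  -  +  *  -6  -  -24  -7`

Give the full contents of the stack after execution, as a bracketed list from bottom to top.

-14    → [-14]
negate → [14]
1      → [14, 1]
/      → [14]
8      → [14, 8]
8      → [14, 8, 8]
-8     → [14, 8, 8, -8]
-      → [14, 8, 16]
+      → [14, 24]
*      → [336]
-6     → [336, -6]
-      → [342]
-24    → [342, -24]
-7     → [342, -24, -7]

[342, -24, -7]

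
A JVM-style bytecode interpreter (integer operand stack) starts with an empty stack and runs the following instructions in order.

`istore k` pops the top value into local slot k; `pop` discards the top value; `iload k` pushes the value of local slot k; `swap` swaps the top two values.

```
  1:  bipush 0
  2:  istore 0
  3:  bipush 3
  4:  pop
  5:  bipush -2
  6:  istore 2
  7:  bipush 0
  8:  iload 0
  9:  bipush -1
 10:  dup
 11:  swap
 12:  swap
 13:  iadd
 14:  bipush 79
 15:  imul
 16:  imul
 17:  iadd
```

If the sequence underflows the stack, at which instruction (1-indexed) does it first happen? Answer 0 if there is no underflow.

0

bipush 0  -> [0]
istore 0  -> []
bipush 3  -> [3]
pop       -> []
bipush -2 -> [-2]
istore 2  -> []
bipush 0  -> [0]
iload 0   -> [0, 0]
bipush -1 -> [0, 0, -1]
dup       -> [0, 0, -1, -1]
swap      -> [0, 0, -1, -1]
swap      -> [0, 0, -1, -1]
iadd      -> [0, 0, -2]
bipush 79 -> [0, 0, -2, 79]
imul      -> [0, 0, -158]
imul      -> [0, 0]
iadd      -> [0]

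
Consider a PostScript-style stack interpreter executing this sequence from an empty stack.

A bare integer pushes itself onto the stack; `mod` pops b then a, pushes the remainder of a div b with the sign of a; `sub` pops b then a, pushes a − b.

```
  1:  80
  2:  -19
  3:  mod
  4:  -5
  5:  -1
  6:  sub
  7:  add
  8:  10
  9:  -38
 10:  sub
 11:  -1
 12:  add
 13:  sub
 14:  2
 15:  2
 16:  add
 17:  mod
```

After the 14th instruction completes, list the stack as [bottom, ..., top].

80   80
-19  80 -19
mod  4
-5   4 -5
-1   4 -5 -1
sub  4 -4
add  0
10   0 10
-38  0 10 -38
sub  0 48
-1   0 48 -1
add  0 47
sub  -47
2    -47 2

[-47, 2]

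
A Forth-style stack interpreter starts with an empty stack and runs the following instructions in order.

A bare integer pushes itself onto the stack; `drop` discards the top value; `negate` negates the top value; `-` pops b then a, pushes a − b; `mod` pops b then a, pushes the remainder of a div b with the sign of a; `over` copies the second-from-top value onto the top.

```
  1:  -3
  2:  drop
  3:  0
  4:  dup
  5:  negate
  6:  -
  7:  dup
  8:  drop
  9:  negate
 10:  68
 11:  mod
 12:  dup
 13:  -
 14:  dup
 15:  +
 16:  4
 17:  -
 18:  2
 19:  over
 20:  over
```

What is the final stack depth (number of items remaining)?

4

-3      -3
drop    (empty)
0       0
dup     0 0
negate  0 0
-       0
dup     0 0
drop    0
negate  0
68      0 68
mod     0
dup     0 0
-       0
dup     0 0
+       0
4       0 4
-       -4
2       -4 2
over    -4 2 -4
over    -4 2 -4 2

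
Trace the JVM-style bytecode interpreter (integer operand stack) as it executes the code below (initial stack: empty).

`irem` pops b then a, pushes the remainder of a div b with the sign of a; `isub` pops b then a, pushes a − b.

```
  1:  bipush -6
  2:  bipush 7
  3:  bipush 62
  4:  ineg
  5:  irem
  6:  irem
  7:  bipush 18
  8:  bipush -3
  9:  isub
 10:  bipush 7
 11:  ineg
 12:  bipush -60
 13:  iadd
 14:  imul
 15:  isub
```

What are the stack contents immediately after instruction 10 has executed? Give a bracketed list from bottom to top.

[-6, 21, 7]

bipush -6  -6
bipush 7   -6 7
bipush 62  -6 7 62
ineg       -6 7 -62
irem       -6 7
irem       -6
bipush 18  -6 18
bipush -3  -6 18 -3
isub       -6 21
bipush 7   -6 21 7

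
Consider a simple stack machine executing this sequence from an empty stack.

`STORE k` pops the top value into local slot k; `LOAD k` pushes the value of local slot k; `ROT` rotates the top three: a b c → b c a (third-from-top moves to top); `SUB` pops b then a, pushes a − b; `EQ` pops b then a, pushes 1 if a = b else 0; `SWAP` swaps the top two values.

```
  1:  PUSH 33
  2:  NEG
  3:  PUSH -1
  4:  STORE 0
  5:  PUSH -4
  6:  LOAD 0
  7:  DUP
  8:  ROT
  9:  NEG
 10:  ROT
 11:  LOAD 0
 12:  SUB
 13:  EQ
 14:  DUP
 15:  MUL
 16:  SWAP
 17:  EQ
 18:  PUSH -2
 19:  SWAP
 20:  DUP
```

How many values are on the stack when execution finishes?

4

PUSH 33 -> 33
NEG     -> -33
PUSH -1 -> -33 -1
STORE 0 -> -33
PUSH -4 -> -33 -4
LOAD 0  -> -33 -4 -1
DUP     -> -33 -4 -1 -1
ROT     -> -33 -1 -1 -4
NEG     -> -33 -1 -1 4
ROT     -> -33 -1 4 -1
LOAD 0  -> -33 -1 4 -1 -1
SUB     -> -33 -1 4 0
EQ      -> -33 -1 0
DUP     -> -33 -1 0 0
MUL     -> -33 -1 0
SWAP    -> -33 0 -1
EQ      -> -33 0
PUSH -2 -> -33 0 -2
SWAP    -> -33 -2 0
DUP     -> -33 -2 0 0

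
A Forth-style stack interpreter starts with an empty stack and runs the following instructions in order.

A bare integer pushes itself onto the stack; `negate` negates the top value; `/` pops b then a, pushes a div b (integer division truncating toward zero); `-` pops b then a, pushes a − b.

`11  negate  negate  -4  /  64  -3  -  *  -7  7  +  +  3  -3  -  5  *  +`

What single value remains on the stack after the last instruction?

11     -> 11
negate -> -11
negate -> 11
-4     -> 11 -4
/      -> -2
64     -> -2 64
-3     -> -2 64 -3
-      -> -2 67
*      -> -134
-7     -> -134 -7
7      -> -134 -7 7
+      -> -134 0
+      -> -134
3      -> -134 3
-3     -> -134 3 -3
-      -> -134 6
5      -> -134 6 5
*      -> -134 30
+      -> -104

-104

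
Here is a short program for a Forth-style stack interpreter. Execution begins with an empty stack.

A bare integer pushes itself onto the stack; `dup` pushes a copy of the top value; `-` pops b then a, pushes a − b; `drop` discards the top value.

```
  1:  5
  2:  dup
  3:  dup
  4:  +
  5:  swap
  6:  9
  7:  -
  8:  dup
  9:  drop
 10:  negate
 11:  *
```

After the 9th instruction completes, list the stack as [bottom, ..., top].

[10, -4]

5    : [5]
dup  : [5, 5]
dup  : [5, 5, 5]
+    : [5, 10]
swap : [10, 5]
9    : [10, 5, 9]
-    : [10, -4]
dup  : [10, -4, -4]
drop : [10, -4]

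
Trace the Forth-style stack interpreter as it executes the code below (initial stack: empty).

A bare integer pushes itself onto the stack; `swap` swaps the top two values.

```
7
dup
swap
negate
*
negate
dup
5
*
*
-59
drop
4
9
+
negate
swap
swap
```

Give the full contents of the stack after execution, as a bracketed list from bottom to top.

[12005, -13]

7      → 7
dup    → 7 7
swap   → 7 7
negate → 7 -7
*      → -49
negate → 49
dup    → 49 49
5      → 49 49 5
*      → 49 245
*      → 12005
-59    → 12005 -59
drop   → 12005
4      → 12005 4
9      → 12005 4 9
+      → 12005 13
negate → 12005 -13
swap   → -13 12005
swap   → 12005 -13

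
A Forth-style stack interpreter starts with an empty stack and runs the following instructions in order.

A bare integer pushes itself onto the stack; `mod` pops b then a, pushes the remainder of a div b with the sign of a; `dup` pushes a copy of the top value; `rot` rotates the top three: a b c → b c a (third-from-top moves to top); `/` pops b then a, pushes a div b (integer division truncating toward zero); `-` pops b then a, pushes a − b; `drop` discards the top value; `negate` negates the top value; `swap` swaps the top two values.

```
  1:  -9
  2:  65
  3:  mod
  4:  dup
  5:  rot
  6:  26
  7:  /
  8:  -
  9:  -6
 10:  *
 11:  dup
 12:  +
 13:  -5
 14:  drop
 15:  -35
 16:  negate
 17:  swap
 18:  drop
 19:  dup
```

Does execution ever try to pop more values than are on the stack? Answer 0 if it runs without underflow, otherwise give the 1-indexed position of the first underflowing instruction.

5

-9   [-9]
65   [-9, 65]
mod  [-9]
dup  [-9, -9]
rot  — needs 3 operands, stack has 2 → underflow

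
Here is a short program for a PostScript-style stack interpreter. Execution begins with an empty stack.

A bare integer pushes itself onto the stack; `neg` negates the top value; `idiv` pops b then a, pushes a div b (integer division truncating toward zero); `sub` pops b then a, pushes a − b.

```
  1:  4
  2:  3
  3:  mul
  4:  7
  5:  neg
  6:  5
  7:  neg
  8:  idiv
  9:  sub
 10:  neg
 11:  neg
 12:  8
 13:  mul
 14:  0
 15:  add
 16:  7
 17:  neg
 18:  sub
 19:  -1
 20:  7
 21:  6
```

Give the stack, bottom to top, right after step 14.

[88, 0]

4    : 4
3    : 4 3
mul  : 12
7    : 12 7
neg  : 12 -7
5    : 12 -7 5
neg  : 12 -7 -5
idiv : 12 1
sub  : 11
neg  : -11
neg  : 11
8    : 11 8
mul  : 88
0    : 88 0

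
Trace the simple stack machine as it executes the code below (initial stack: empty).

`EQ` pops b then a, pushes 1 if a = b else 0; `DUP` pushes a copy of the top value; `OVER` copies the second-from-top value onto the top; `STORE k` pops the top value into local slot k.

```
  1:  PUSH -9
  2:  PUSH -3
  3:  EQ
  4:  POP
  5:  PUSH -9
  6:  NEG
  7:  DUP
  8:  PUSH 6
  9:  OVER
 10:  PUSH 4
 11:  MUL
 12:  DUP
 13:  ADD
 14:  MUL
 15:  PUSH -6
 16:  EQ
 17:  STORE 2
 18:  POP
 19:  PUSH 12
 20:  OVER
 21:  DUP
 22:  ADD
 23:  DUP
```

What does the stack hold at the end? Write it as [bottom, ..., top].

PUSH -9 → -9
PUSH -3 → -9 -3
EQ      → 0
POP     → (empty)
PUSH -9 → -9
NEG     → 9
DUP     → 9 9
PUSH 6  → 9 9 6
OVER    → 9 9 6 9
PUSH 4  → 9 9 6 9 4
MUL     → 9 9 6 36
DUP     → 9 9 6 36 36
ADD     → 9 9 6 72
MUL     → 9 9 432
PUSH -6 → 9 9 432 -6
EQ      → 9 9 0
STORE 2 → 9 9
POP     → 9
PUSH 12 → 9 12
OVER    → 9 12 9
DUP     → 9 12 9 9
ADD     → 9 12 18
DUP     → 9 12 18 18

[9, 12, 18, 18]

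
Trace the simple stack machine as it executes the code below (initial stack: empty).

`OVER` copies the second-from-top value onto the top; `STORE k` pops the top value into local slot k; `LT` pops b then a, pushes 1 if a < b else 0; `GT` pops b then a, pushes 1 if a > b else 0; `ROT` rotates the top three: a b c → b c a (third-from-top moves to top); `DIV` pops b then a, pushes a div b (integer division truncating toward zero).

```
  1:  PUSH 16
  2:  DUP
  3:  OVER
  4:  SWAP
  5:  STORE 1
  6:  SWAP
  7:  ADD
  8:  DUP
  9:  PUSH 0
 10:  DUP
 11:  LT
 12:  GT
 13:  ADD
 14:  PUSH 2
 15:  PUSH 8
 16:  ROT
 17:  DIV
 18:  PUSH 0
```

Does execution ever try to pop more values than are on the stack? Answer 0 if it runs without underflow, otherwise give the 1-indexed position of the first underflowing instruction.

PUSH 16 → 16
DUP     → 16 16
OVER    → 16 16 16
SWAP    → 16 16 16
STORE 1 → 16 16
SWAP    → 16 16
ADD     → 32
DUP     → 32 32
PUSH 0  → 32 32 0
DUP     → 32 32 0 0
LT      → 32 32 0
GT      → 32 1
ADD     → 33
PUSH 2  → 33 2
PUSH 8  → 33 2 8
ROT     → 2 8 33
DIV     → 2 0
PUSH 0  → 2 0 0

0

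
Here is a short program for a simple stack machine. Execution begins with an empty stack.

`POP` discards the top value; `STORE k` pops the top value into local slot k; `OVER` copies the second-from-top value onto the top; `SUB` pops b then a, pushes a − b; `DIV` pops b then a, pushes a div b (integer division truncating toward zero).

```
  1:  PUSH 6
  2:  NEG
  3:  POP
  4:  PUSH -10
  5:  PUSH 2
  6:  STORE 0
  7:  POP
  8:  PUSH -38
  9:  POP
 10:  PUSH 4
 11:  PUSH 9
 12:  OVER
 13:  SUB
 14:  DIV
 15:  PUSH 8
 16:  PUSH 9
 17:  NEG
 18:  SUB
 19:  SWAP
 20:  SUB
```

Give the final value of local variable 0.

2

PUSH 6   → 6
NEG      → -6
POP      → (empty)
PUSH -10 → -10
PUSH 2   → -10 2
STORE 0  → -10
POP      → (empty)
PUSH -38 → -38
POP      → (empty)
PUSH 4   → 4
PUSH 9   → 4 9
OVER     → 4 9 4
SUB      → 4 5
DIV      → 0
PUSH 8   → 0 8
PUSH 9   → 0 8 9
NEG      → 0 8 -9
SUB      → 0 17
SWAP     → 17 0
SUB      → 17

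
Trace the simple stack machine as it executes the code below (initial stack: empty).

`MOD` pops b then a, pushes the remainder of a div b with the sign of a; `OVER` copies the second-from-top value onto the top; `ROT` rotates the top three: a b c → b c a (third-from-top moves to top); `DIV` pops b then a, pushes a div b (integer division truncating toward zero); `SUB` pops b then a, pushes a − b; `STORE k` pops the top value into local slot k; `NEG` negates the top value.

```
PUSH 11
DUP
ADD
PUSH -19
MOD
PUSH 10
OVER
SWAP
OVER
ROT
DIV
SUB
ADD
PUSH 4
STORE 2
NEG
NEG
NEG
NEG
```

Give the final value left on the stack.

PUSH 11  : [11]
DUP      : [11, 11]
ADD      : [22]
PUSH -19 : [22, -19]
MOD      : [3]
PUSH 10  : [3, 10]
OVER     : [3, 10, 3]
SWAP     : [3, 3, 10]
OVER     : [3, 3, 10, 3]
ROT      : [3, 10, 3, 3]
DIV      : [3, 10, 1]
SUB      : [3, 9]
ADD      : [12]
PUSH 4   : [12, 4]
STORE 2  : [12]
NEG      : [-12]
NEG      : [12]
NEG      : [-12]
NEG      : [12]

12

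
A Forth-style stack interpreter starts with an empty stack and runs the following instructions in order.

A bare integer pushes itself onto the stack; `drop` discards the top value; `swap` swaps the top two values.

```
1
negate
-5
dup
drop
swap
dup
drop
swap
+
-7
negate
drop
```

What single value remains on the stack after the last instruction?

1      -> 1
negate -> -1
-5     -> -1 -5
dup    -> -1 -5 -5
drop   -> -1 -5
swap   -> -5 -1
dup    -> -5 -1 -1
drop   -> -5 -1
swap   -> -1 -5
+      -> -6
-7     -> -6 -7
negate -> -6 7
drop   -> -6

-6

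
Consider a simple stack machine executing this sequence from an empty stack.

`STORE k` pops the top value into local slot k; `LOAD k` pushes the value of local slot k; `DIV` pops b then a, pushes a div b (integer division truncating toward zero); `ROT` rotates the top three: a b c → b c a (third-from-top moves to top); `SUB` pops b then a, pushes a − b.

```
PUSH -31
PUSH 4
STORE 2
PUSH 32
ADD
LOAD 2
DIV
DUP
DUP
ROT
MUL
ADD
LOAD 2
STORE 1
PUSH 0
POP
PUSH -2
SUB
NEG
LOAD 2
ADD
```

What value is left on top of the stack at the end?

2

PUSH -31 : [-31]
PUSH 4   : [-31, 4]
STORE 2  : [-31]
PUSH 32  : [-31, 32]
ADD      : [1]
LOAD 2   : [1, 4]
DIV      : [0]
DUP      : [0, 0]
DUP      : [0, 0, 0]
ROT      : [0, 0, 0]
MUL      : [0, 0]
ADD      : [0]
LOAD 2   : [0, 4]
STORE 1  : [0]
PUSH 0   : [0, 0]
POP      : [0]
PUSH -2  : [0, -2]
SUB      : [2]
NEG      : [-2]
LOAD 2   : [-2, 4]
ADD      : [2]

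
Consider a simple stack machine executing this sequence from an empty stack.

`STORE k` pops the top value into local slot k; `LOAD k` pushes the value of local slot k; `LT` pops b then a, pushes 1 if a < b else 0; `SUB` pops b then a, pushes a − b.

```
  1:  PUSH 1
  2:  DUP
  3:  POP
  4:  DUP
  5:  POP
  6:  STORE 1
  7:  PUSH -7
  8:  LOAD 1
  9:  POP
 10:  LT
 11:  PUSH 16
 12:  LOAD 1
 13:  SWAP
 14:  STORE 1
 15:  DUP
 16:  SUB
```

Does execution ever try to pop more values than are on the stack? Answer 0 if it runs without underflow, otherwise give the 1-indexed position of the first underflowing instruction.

PUSH 1   1
DUP      1 1
POP      1
DUP      1 1
POP      1
STORE 1  (empty)
PUSH -7  -7
LOAD 1   -7 1
POP      -7
LT  — needs 2 operands, stack has 1 → underflow

10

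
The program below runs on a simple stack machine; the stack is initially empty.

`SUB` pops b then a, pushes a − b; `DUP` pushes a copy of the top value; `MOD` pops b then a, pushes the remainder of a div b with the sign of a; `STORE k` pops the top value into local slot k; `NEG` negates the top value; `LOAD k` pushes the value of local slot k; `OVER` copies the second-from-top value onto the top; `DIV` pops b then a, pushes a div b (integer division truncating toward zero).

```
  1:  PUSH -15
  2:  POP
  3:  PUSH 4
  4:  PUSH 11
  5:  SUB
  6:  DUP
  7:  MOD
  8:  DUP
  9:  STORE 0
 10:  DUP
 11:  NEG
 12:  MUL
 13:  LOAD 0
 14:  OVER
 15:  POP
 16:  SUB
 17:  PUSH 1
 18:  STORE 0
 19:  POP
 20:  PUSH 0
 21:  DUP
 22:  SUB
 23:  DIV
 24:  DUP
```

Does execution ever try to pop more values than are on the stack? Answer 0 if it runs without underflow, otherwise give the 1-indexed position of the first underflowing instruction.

23

PUSH -15 : [-15]
POP      : []
PUSH 4   : [4]
PUSH 11  : [4, 11]
SUB      : [-7]
DUP      : [-7, -7]
MOD      : [0]
DUP      : [0, 0]
STORE 0  : [0]
DUP      : [0, 0]
NEG      : [0, 0]
MUL      : [0]
LOAD 0   : [0, 0]
OVER     : [0, 0, 0]
POP      : [0, 0]
SUB      : [0]
PUSH 1   : [0, 1]
STORE 0  : [0]
POP      : []
PUSH 0   : [0]
DUP      : [0, 0]
SUB      : [0]
DIV  — needs 2 operands, stack has 1 → underflow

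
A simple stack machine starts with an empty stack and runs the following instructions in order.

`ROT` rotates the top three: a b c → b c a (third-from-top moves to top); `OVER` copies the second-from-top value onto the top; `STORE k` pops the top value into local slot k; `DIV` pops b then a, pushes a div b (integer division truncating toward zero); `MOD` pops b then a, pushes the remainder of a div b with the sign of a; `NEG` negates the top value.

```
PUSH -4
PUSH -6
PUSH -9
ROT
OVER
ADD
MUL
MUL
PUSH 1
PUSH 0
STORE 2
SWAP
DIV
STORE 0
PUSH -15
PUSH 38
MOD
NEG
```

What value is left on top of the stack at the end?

15

PUSH -4  → -4
PUSH -6  → -4 -6
PUSH -9  → -4 -6 -9
ROT      → -6 -9 -4
OVER     → -6 -9 -4 -9
ADD      → -6 -9 -13
MUL      → -6 117
MUL      → -702
PUSH 1   → -702 1
PUSH 0   → -702 1 0
STORE 2  → -702 1
SWAP     → 1 -702
DIV      → 0
STORE 0  → (empty)
PUSH -15 → -15
PUSH 38  → -15 38
MOD      → -15
NEG      → 15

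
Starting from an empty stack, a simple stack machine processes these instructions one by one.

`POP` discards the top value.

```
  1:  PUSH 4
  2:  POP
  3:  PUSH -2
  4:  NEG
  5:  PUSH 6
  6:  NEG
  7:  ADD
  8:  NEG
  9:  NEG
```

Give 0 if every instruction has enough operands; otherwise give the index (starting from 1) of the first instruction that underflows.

0

PUSH 4  : [4]
POP     : []
PUSH -2 : [-2]
NEG     : [2]
PUSH 6  : [2, 6]
NEG     : [2, -6]
ADD     : [-4]
NEG     : [4]
NEG     : [-4]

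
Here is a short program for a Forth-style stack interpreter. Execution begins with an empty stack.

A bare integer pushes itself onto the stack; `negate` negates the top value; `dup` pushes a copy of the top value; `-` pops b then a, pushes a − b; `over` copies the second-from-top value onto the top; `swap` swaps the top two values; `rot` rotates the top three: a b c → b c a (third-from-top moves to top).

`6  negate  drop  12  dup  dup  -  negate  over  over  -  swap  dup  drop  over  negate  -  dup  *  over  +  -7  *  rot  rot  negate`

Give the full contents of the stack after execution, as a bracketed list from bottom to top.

[-1092, 12, -12]

6      → 6
negate → -6
drop   → (empty)
12     → 12
dup    → 12 12
dup    → 12 12 12
-      → 12 0
negate → 12 0
over   → 12 0 12
over   → 12 0 12 0
-      → 12 0 12
swap   → 12 12 0
dup    → 12 12 0 0
drop   → 12 12 0
over   → 12 12 0 12
negate → 12 12 0 -12
-      → 12 12 12
dup    → 12 12 12 12
*      → 12 12 144
over   → 12 12 144 12
+      → 12 12 156
-7     → 12 12 156 -7
*      → 12 12 -1092
rot    → 12 -1092 12
rot    → -1092 12 12
negate → -1092 12 -12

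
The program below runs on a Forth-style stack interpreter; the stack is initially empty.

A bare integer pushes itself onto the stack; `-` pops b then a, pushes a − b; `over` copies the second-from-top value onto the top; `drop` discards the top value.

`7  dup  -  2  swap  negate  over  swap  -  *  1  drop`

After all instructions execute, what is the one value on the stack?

4

7       [7]
dup     [7, 7]
-       [0]
2       [0, 2]
swap    [2, 0]
negate  [2, 0]
over    [2, 0, 2]
swap    [2, 2, 0]
-       [2, 2]
*       [4]
1       [4, 1]
drop    [4]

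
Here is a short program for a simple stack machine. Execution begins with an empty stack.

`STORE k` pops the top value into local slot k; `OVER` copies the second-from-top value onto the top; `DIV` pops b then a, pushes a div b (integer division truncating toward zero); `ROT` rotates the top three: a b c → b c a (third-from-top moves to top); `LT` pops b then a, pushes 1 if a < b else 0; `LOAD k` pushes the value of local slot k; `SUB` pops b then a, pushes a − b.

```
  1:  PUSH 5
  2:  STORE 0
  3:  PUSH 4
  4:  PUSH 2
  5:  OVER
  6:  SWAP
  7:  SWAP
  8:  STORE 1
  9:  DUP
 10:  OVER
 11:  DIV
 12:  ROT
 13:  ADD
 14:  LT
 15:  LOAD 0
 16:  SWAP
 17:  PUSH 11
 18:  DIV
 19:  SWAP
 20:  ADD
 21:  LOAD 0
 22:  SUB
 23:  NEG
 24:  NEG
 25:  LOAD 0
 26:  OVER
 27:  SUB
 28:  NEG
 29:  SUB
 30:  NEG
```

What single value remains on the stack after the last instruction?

PUSH 5   [5]
STORE 0  []
PUSH 4   [4]
PUSH 2   [4, 2]
OVER     [4, 2, 4]
SWAP     [4, 4, 2]
SWAP     [4, 2, 4]
STORE 1  [4, 2]
DUP      [4, 2, 2]
OVER     [4, 2, 2, 2]
DIV      [4, 2, 1]
ROT      [2, 1, 4]
ADD      [2, 5]
LT       [1]
LOAD 0   [1, 5]
SWAP     [5, 1]
PUSH 11  [5, 1, 11]
DIV      [5, 0]
SWAP     [0, 5]
ADD      [5]
LOAD 0   [5, 5]
SUB      [0]
NEG      [0]
NEG      [0]
LOAD 0   [0, 5]
OVER     [0, 5, 0]
SUB      [0, 5]
NEG      [0, -5]
SUB      [5]
NEG      [-5]

-5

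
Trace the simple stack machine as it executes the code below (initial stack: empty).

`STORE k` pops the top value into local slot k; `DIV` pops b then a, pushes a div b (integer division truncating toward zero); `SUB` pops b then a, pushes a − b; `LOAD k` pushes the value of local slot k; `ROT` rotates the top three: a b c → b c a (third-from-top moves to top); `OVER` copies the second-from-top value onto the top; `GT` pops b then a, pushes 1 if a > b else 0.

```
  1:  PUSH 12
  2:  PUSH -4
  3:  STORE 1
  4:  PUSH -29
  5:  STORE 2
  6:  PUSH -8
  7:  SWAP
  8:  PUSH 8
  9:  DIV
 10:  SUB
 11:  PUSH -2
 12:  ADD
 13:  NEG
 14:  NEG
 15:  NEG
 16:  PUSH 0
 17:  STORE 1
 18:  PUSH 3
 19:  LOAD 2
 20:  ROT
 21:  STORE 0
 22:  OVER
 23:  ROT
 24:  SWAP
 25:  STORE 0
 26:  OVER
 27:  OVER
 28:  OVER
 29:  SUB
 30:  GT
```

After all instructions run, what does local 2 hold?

-29

PUSH 12  -> 12
PUSH -4  -> 12 -4
STORE 1  -> 12
PUSH -29 -> 12 -29
STORE 2  -> 12
PUSH -8  -> 12 -8
SWAP     -> -8 12
PUSH 8   -> -8 12 8
DIV      -> -8 1
SUB      -> -9
PUSH -2  -> -9 -2
ADD      -> -11
NEG      -> 11
NEG      -> -11
NEG      -> 11
PUSH 0   -> 11 0
STORE 1  -> 11
PUSH 3   -> 11 3
LOAD 2   -> 11 3 -29
ROT      -> 3 -29 11
STORE 0  -> 3 -29
OVER     -> 3 -29 3
ROT      -> -29 3 3
SWAP     -> -29 3 3
STORE 0  -> -29 3
OVER     -> -29 3 -29
OVER     -> -29 3 -29 3
OVER     -> -29 3 -29 3 -29
SUB      -> -29 3 -29 32
GT       -> -29 3 0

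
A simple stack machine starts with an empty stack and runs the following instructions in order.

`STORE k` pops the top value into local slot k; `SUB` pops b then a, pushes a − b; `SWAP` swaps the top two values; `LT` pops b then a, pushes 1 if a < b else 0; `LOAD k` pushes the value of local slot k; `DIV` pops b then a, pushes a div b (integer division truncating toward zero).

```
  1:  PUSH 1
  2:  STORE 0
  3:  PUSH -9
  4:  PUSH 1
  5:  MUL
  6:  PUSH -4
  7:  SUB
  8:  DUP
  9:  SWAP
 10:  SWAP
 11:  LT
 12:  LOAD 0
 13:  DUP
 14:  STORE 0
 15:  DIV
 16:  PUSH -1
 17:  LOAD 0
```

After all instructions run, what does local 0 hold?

PUSH 1  : 1
STORE 0 : (empty)
PUSH -9 : -9
PUSH 1  : -9 1
MUL     : -9
PUSH -4 : -9 -4
SUB     : -5
DUP     : -5 -5
SWAP    : -5 -5
SWAP    : -5 -5
LT      : 0
LOAD 0  : 0 1
DUP     : 0 1 1
STORE 0 : 0 1
DIV     : 0
PUSH -1 : 0 -1
LOAD 0  : 0 -1 1

1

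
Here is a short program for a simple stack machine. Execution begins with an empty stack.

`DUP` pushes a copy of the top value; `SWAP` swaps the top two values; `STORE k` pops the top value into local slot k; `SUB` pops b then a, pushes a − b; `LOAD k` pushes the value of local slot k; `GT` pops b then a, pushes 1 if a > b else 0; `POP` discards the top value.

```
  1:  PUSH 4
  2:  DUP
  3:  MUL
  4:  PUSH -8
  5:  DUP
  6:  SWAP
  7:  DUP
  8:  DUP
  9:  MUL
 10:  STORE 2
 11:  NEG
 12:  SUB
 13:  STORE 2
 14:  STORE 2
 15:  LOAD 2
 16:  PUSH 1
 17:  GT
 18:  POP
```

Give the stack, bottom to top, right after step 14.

PUSH 4  -> [4]
DUP     -> [4, 4]
MUL     -> [16]
PUSH -8 -> [16, -8]
DUP     -> [16, -8, -8]
SWAP    -> [16, -8, -8]
DUP     -> [16, -8, -8, -8]
DUP     -> [16, -8, -8, -8, -8]
MUL     -> [16, -8, -8, 64]
STORE 2 -> [16, -8, -8]
NEG     -> [16, -8, 8]
SUB     -> [16, -16]
STORE 2 -> [16]
STORE 2 -> []

[]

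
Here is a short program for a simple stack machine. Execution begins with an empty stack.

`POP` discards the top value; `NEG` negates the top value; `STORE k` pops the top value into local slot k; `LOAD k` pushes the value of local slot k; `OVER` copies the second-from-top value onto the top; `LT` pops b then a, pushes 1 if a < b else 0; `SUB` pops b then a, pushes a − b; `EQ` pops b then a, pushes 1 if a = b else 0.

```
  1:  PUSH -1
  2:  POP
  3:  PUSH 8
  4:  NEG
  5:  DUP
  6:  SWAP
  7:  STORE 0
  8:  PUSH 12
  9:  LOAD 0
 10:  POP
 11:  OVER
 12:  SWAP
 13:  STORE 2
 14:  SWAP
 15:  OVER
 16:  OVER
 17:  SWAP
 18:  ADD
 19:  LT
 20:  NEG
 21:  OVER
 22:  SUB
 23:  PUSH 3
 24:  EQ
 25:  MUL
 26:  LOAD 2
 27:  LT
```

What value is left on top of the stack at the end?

PUSH -1 → -1
POP     → (empty)
PUSH 8  → 8
NEG     → -8
DUP     → -8 -8
SWAP    → -8 -8
STORE 0 → -8
PUSH 12 → -8 12
LOAD 0  → -8 12 -8
POP     → -8 12
OVER    → -8 12 -8
SWAP    → -8 -8 12
STORE 2 → -8 -8
SWAP    → -8 -8
OVER    → -8 -8 -8
OVER    → -8 -8 -8 -8
SWAP    → -8 -8 -8 -8
ADD     → -8 -8 -16
LT      → -8 0
NEG     → -8 0
OVER    → -8 0 -8
SUB     → -8 8
PUSH 3  → -8 8 3
EQ      → -8 0
MUL     → 0
LOAD 2  → 0 12
LT      → 1

1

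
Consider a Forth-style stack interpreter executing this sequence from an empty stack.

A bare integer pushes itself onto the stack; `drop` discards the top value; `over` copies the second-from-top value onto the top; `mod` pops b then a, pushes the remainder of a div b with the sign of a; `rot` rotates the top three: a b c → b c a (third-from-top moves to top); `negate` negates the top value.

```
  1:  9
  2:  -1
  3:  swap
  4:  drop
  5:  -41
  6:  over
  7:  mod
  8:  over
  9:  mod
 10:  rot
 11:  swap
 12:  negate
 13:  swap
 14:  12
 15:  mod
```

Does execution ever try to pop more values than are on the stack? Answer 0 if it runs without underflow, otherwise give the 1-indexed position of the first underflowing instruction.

9    -> [9]
-1   -> [9, -1]
swap -> [-1, 9]
drop -> [-1]
-41  -> [-1, -41]
over -> [-1, -41, -1]
mod  -> [-1, 0]
over -> [-1, 0, -1]
mod  -> [-1, 0]
rot  — needs 3 operands, stack has 2 → underflow

10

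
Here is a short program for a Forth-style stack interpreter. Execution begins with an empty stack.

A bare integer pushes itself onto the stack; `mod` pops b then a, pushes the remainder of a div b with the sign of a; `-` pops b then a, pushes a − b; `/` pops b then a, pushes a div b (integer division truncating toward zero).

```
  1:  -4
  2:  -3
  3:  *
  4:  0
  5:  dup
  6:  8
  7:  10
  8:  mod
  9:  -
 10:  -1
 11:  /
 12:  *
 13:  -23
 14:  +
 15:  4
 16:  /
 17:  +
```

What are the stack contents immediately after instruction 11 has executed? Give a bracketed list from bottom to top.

[12, 0, 8]

-4   -4
-3   -4 -3
*    12
0    12 0
dup  12 0 0
8    12 0 0 8
10   12 0 0 8 10
mod  12 0 0 8
-    12 0 -8
-1   12 0 -8 -1
/    12 0 8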